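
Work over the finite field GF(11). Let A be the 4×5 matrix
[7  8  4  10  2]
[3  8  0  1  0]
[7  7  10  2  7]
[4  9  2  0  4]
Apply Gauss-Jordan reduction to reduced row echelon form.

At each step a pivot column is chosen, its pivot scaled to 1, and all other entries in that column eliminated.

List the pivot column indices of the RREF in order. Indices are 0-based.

pivot columns: 0, 1, 2, 3

step 1: normalize row 0 (÷7) = (1, 9, 10, 3, 5)
  row 1: subtract 3×row0 = (0, 3, 3, 3, 7)
  row 2: subtract 7×row0 = (0, 10, 6, 3, 5)
  row 3: subtract 4×row0 = (0, 6, 6, 10, 6)
step 2: normalize row 1 (÷3) = (0, 1, 1, 1, 6)
  row 0: subtract 9×row1 = (1, 0, 1, 5, 6)
  row 2: subtract 10×row1 = (0, 0, 7, 4, 0)
  row 3: subtract 6×row1 = (0, 0, 0, 4, 3)
step 3: normalize row 2 (÷7) = (0, 0, 1, 10, 0)
  row 0: subtract 1×row2 = (1, 0, 0, 6, 6)
  row 1: subtract 1×row2 = (0, 1, 0, 2, 6)
step 4: normalize row 3 (÷4) = (0, 0, 0, 1, 9)
  row 0: subtract 6×row3 = (1, 0, 0, 0, 7)
  row 1: subtract 2×row3 = (0, 1, 0, 0, 10)
  row 2: subtract 10×row3 = (0, 0, 1, 0, 9)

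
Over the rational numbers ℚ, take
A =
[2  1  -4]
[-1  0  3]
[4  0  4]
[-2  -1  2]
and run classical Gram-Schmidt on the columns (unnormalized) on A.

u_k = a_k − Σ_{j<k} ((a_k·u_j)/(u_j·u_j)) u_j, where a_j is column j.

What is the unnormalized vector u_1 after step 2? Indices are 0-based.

Step 1: u_0 = a_0 = (2, -1, 4, -2).
Step 2: u_1 = a_1 − (4/25)·u_0 = (17/25, 4/25, -16/25, -17/25).

u_1 = (17/25, 4/25, -16/25, -17/25)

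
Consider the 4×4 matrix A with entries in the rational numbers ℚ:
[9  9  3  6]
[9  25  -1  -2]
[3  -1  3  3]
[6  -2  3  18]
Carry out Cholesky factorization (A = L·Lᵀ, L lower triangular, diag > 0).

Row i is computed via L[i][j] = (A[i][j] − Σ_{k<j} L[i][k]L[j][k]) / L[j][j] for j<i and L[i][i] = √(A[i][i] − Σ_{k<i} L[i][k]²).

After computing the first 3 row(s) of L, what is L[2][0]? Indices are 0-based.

Step 1: L[0][0] = √(9) = 3.
  L[1][0] = (9) / L[0][0] = 3.
Step 2: L[1][1] = √(16) = 4.
  L[2][0] = (3) / L[0][0] = 1.
  L[2][1] = (-4) / L[1][1] = -1.
Step 3: L[2][2] = √(1) = 1.

L[2][0] = 1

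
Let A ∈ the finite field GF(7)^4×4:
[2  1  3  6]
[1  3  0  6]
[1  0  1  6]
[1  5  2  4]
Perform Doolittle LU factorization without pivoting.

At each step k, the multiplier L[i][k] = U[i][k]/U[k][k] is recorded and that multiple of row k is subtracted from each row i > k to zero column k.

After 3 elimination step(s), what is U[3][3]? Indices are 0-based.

U[3][3] = 3

Step 1: pivot at (0,0) is 2.
  row1 ← row1 − (4)·row0  ⇒  L[1][0]=4, U row1=(0, 6, 2, 3)
  row2 ← row2 − (4)·row0  ⇒  L[2][0]=4, U row2=(0, 3, 3, 3)
  row3 ← row3 − (4)·row0  ⇒  L[3][0]=4, U row3=(0, 1, 4, 1)
Step 2: pivot at (1,1) is 6.
  row2 ← row2 − (4)·row1  ⇒  L[2][1]=4, U row2=(0, 0, 2, 5)
  row3 ← row3 − (6)·row1  ⇒  L[3][1]=6, U row3=(0, 0, 6, 4)
Step 3: pivot at (2,2) is 2.
  row3 ← row3 − (3)·row2  ⇒  L[3][2]=3, U row3=(0, 0, 0, 3)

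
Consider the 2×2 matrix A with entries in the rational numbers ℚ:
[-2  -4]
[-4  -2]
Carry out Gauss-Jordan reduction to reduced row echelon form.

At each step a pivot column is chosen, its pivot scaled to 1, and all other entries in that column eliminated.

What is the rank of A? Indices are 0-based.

step 1: normalize row 0 (÷-2) = (1, 2)
  row 1: subtract -4×row0 = (0, 6)
step 2: normalize row 1 (÷6) = (0, 1)
  row 0: subtract 2×row1 = (1, 0)

rank = 2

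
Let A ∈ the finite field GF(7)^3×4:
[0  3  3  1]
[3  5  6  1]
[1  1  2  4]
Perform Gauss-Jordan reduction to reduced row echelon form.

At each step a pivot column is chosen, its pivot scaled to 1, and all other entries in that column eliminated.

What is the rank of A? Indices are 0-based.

[1] R0 <-> R1
[1] R0 /= 3  ⇒  (1, 4, 2, 5)
     R2 -= 1·R0  ⇒  (0, 4, 0, 6)
[2] R1 /= 3  ⇒  (0, 1, 1, 5)
     R0 -= 4·R1  ⇒  (1, 0, 5, 6)
     R2 -= 4·R1  ⇒  (0, 0, 3, 0)
[3] R2 /= 3  ⇒  (0, 0, 1, 0)
     R0 -= 5·R2  ⇒  (1, 0, 0, 6)
     R1 -= 1·R2  ⇒  (0, 1, 0, 5)

rank = 3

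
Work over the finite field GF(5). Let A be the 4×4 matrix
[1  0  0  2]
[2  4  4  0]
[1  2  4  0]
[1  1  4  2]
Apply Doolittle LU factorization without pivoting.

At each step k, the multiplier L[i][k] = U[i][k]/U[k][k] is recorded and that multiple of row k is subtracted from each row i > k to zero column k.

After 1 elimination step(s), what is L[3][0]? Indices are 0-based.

L[3][0] = 1

[col 0] pivot 1
  R1 -= 2*R0 → (0, 4, 4, 1)  (L[1][0] := 2)
  R2 -= 1*R0 → (0, 2, 4, 3)  (L[2][0] := 1)
  R3 -= 1*R0 → (0, 1, 4, 0)  (L[3][0] := 1)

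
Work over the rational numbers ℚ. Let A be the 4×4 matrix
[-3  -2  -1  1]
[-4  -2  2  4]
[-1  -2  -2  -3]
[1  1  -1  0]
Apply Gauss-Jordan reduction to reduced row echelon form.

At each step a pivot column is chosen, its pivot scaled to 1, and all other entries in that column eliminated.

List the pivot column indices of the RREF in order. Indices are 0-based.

[1] R0 /= -3  ⇒  (1, 2/3, 1/3, -1/3)
     R1 -= -4·R0  ⇒  (0, 2/3, 10/3, 8/3)
     R2 -= -1·R0  ⇒  (0, -4/3, -5/3, -10/3)
     R3 -= 1·R0  ⇒  (0, 1/3, -4/3, 1/3)
[2] R1 /= 2/3  ⇒  (0, 1, 5, 4)
     R0 -= 2/3·R1  ⇒  (1, 0, -3, -3)
     R2 -= -4/3·R1  ⇒  (0, 0, 5, 2)
     R3 -= 1/3·R1  ⇒  (0, 0, -3, -1)
[3] R2 /= 5  ⇒  (0, 0, 1, 2/5)
     R0 -= -3·R2  ⇒  (1, 0, 0, -9/5)
     R1 -= 5·R2  ⇒  (0, 1, 0, 2)
     R3 -= -3·R2  ⇒  (0, 0, 0, 1/5)
[4] R3 /= 1/5  ⇒  (0, 0, 0, 1)
     R0 -= -9/5·R3  ⇒  (1, 0, 0, 0)
     R1 -= 2·R3  ⇒  (0, 1, 0, 0)
     R2 -= 2/5·R3  ⇒  (0, 0, 1, 0)

pivot columns: 0, 1, 2, 3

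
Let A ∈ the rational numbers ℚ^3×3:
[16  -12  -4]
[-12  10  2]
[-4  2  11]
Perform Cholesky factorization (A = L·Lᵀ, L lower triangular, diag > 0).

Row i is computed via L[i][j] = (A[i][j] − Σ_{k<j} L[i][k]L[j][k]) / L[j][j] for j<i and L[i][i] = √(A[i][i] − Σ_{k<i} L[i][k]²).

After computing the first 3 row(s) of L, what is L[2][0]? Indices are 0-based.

Step 1: L[0][0] = √(16) = 4.
  L[1][0] = (-12) / L[0][0] = -3.
Step 2: L[1][1] = √(1) = 1.
  L[2][0] = (-4) / L[0][0] = -1.
  L[2][1] = (-1) / L[1][1] = -1.
Step 3: L[2][2] = √(9) = 3.

L[2][0] = -1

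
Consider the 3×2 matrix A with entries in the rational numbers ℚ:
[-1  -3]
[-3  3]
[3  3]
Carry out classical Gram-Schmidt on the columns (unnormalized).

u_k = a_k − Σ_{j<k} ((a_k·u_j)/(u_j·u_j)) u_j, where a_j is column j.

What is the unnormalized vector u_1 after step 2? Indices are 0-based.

Step 1: u_0 = a_0 = (-1, -3, 3).
Step 2: u_1 = a_1 − (3/19)·u_0 = (-54/19, 66/19, 48/19).

u_1 = (-54/19, 66/19, 48/19)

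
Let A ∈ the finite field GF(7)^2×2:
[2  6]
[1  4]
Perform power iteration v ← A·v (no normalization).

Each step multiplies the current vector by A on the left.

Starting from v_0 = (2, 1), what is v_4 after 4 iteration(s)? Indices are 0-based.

v_0 = (2, 1).
v_1 = A·v_0 = (3, 6).
v_2 = A·v_1 = (0, 6).
v_3 = A·v_2 = (1, 3).
v_4 = A·v_3 = (6, 6).

v_4 = (6, 6)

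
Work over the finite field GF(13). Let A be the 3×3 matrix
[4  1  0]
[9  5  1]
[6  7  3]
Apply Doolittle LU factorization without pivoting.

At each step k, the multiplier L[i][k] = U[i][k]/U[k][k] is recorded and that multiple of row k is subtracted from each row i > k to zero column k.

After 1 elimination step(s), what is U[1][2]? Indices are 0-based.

U[1][2] = 1

Step 1: pivot at (0,0) is 4.
  row1 ← row1 − (12)·row0  ⇒  L[1][0]=12, U row1=(0, 6, 1)
  row2 ← row2 − (8)·row0  ⇒  L[2][0]=8, U row2=(0, 12, 3)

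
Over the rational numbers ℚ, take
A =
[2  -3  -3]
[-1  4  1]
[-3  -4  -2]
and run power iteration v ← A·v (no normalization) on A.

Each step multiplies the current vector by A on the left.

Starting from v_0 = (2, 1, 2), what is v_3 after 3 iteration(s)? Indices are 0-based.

v_0 = (2, 1, 2).
v_1 = A·v_0 = (-5, 4, -14).
v_2 = A·v_1 = (20, 7, 27).
v_3 = A·v_2 = (-62, 35, -142).

v_3 = (-62, 35, -142)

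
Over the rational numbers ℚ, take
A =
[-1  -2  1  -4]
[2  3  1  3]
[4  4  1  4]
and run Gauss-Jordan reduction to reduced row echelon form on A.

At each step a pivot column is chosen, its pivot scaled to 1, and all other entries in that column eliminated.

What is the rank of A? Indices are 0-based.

[1] R0 /= -1  ⇒  (1, 2, -1, 4)
     R1 -= 2·R0  ⇒  (0, -1, 3, -5)
     R2 -= 4·R0  ⇒  (0, -4, 5, -12)
[2] R1 /= -1  ⇒  (0, 1, -3, 5)
     R0 -= 2·R1  ⇒  (1, 0, 5, -6)
     R2 -= -4·R1  ⇒  (0, 0, -7, 8)
[3] R2 /= -7  ⇒  (0, 0, 1, -8/7)
     R0 -= 5·R2  ⇒  (1, 0, 0, -2/7)
     R1 -= -3·R2  ⇒  (0, 1, 0, 11/7)

rank = 3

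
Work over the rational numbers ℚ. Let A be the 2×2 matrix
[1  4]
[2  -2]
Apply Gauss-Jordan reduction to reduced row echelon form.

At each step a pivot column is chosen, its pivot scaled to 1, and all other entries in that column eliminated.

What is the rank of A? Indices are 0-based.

rank = 2

step 1: normalize row 0 (÷1) = (1, 4)
  row 1: subtract 2×row0 = (0, -10)
step 2: normalize row 1 (÷-10) = (0, 1)
  row 0: subtract 4×row1 = (1, 0)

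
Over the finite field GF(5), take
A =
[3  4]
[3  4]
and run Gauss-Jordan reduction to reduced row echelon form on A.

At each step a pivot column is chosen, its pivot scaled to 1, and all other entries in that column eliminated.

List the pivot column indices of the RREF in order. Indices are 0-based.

pivot(0,0)=3: scale R0 → (1, 3)
  clear (1,0): R1 −= (3)R0 → (0, 0)
col 1: no nonzero at/below row 1; advance.

pivot columns: 0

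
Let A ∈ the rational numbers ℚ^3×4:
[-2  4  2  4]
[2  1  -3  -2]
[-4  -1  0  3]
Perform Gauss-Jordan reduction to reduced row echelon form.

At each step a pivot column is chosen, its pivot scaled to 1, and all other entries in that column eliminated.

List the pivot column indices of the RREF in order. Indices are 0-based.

pivot(0,0)=-2: scale R0 → (1, -2, -1, -2)
  clear (1,0): R1 −= (2)R0 → (0, 5, -1, 2)
  clear (2,0): R2 −= (-4)R0 → (0, -9, -4, -5)
pivot(1,1)=5: scale R1 → (0, 1, -1/5, 2/5)
  clear (0,1): R0 −= (-2)R1 → (1, 0, -7/5, -6/5)
  clear (2,1): R2 −= (-9)R1 → (0, 0, -29/5, -7/5)
pivot(2,2)=-29/5: scale R2 → (0, 0, 1, 7/29)
  clear (0,2): R0 −= (-7/5)R2 → (1, 0, 0, -25/29)
  clear (1,2): R1 −= (-1/5)R2 → (0, 1, 0, 13/29)

pivot columns: 0, 1, 2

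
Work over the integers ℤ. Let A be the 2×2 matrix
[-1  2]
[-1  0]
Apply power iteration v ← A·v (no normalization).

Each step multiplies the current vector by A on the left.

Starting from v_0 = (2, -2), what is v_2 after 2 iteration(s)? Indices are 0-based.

v_2 = (2, 6)

v_0 = (2, -2).
v_1 = A·v_0 = (-6, -2).
v_2 = A·v_1 = (2, 6).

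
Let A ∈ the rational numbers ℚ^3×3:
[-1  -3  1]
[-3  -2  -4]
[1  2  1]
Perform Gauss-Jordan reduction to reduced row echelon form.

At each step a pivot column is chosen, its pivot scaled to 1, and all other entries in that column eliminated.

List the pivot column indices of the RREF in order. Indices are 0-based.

pivot columns: 0, 1, 2

step 1: normalize row 0 (÷-1) = (1, 3, -1)
  row 1: subtract -3×row0 = (0, 7, -7)
  row 2: subtract 1×row0 = (0, -1, 2)
step 2: normalize row 1 (÷7) = (0, 1, -1)
  row 0: subtract 3×row1 = (1, 0, 2)
  row 2: subtract -1×row1 = (0, 0, 1)
step 3: normalize row 2 (÷1) = (0, 0, 1)
  row 0: subtract 2×row2 = (1, 0, 0)
  row 1: subtract -1×row2 = (0, 1, 0)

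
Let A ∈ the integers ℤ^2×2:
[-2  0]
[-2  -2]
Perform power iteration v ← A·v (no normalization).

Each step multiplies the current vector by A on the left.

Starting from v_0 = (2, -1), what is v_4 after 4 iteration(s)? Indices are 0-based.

v_0 = (2, -1).
v_1 = A·v_0 = (-4, -2).
v_2 = A·v_1 = (8, 12).
v_3 = A·v_2 = (-16, -40).
v_4 = A·v_3 = (32, 112).

v_4 = (32, 112)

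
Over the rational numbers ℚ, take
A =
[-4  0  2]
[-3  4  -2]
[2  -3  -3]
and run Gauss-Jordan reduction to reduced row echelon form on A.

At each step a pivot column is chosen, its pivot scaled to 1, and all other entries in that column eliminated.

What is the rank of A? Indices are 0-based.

[1] R0 /= -4  ⇒  (1, 0, -1/2)
     R1 -= -3·R0  ⇒  (0, 4, -7/2)
     R2 -= 2·R0  ⇒  (0, -3, -2)
[2] R1 /= 4  ⇒  (0, 1, -7/8)
     R2 -= -3·R1  ⇒  (0, 0, -37/8)
[3] R2 /= -37/8  ⇒  (0, 0, 1)
     R0 -= -1/2·R2  ⇒  (1, 0, 0)
     R1 -= -7/8·R2  ⇒  (0, 1, 0)

rank = 3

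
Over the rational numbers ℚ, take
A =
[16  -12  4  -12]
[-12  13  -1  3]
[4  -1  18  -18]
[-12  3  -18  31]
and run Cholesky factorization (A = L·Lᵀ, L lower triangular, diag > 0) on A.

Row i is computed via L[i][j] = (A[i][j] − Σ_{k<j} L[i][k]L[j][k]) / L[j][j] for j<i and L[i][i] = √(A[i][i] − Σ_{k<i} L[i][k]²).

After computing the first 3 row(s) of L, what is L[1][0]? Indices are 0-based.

Step 1: L[0][0] = √(16) = 4.
  L[1][0] = (-12) / L[0][0] = -3.
Step 2: L[1][1] = √(4) = 2.
  L[2][0] = (4) / L[0][0] = 1.
  L[2][1] = (2) / L[1][1] = 1.
Step 3: L[2][2] = √(16) = 4.

L[1][0] = -3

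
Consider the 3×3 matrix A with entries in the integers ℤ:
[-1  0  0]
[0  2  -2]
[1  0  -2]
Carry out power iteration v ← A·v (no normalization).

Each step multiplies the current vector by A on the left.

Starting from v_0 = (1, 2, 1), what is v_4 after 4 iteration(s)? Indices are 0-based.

v_0 = (1, 2, 1).
v_1 = A·v_0 = (-1, 2, -1).
v_2 = A·v_1 = (1, 6, 1).
v_3 = A·v_2 = (-1, 10, -1).
v_4 = A·v_3 = (1, 22, 1).

v_4 = (1, 22, 1)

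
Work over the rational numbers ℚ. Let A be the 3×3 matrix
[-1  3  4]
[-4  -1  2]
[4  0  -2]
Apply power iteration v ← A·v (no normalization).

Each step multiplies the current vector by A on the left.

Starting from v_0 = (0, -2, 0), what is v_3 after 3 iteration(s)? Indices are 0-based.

v_3 = (-42, -118, 96)

v_0 = (0, -2, 0).
v_1 = A·v_0 = (-6, 2, 0).
v_2 = A·v_1 = (12, 22, -24).
v_3 = A·v_2 = (-42, -118, 96).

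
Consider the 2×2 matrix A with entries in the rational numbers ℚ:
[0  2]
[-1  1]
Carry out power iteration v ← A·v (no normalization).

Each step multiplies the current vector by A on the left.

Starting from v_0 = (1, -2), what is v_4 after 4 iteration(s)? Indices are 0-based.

v_4 = (14, 5)

v_0 = (1, -2).
v_1 = A·v_0 = (-4, -3).
v_2 = A·v_1 = (-6, 1).
v_3 = A·v_2 = (2, 7).
v_4 = A·v_3 = (14, 5).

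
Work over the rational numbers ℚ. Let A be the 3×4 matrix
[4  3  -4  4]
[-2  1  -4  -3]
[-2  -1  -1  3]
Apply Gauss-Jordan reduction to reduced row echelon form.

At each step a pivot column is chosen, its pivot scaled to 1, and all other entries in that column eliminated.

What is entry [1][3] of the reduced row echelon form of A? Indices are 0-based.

M[1][3] = -22/3

step 1: normalize row 0 (÷4) = (1, 3/4, -1, 1)
  row 1: subtract -2×row0 = (0, 5/2, -6, -1)
  row 2: subtract -2×row0 = (0, 1/2, -3, 5)
step 2: normalize row 1 (÷5/2) = (0, 1, -12/5, -2/5)
  row 0: subtract 3/4×row1 = (1, 0, 4/5, 13/10)
  row 2: subtract 1/2×row1 = (0, 0, -9/5, 26/5)
step 3: normalize row 2 (÷-9/5) = (0, 0, 1, -26/9)
  row 0: subtract 4/5×row2 = (1, 0, 0, 65/18)
  row 1: subtract -12/5×row2 = (0, 1, 0, -22/3)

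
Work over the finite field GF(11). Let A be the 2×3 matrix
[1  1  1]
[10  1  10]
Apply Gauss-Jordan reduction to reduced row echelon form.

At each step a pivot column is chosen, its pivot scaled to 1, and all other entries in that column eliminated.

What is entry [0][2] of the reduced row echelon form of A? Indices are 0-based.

[1] R0 /= 1  ⇒  (1, 1, 1)
     R1 -= 10·R0  ⇒  (0, 2, 0)
[2] R1 /= 2  ⇒  (0, 1, 0)
     R0 -= 1·R1  ⇒  (1, 0, 1)

M[0][2] = 1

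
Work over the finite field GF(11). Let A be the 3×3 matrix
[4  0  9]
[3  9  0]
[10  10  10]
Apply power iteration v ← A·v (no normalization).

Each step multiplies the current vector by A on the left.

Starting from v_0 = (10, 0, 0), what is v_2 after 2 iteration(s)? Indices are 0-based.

v_0 = (10, 0, 0).
v_1 = A·v_0 = (7, 8, 1).
v_2 = A·v_1 = (4, 5, 6).

v_2 = (4, 5, 6)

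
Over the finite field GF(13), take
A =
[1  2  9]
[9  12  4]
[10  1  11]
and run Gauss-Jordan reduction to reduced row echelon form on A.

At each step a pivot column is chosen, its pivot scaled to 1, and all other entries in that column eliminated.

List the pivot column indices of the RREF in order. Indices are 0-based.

pivot(0,0)=1: scale R0 → (1, 2, 9)
  clear (1,0): R1 −= (9)R0 → (0, 7, 1)
  clear (2,0): R2 −= (10)R0 → (0, 7, 12)
pivot(1,1)=7: scale R1 → (0, 1, 2)
  clear (0,1): R0 −= (2)R1 → (1, 0, 5)
  clear (2,1): R2 −= (7)R1 → (0, 0, 11)
pivot(2,2)=11: scale R2 → (0, 0, 1)
  clear (0,2): R0 −= (5)R2 → (1, 0, 0)
  clear (1,2): R1 −= (2)R2 → (0, 1, 0)

pivot columns: 0, 1, 2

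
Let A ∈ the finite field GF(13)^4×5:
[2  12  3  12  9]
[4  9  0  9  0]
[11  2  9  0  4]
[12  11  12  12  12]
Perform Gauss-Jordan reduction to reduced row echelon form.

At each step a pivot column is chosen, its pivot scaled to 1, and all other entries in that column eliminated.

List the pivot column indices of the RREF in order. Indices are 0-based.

pivot columns: 0, 1, 2, 3

[1] R0 /= 2  ⇒  (1, 6, 8, 6, 11)
     R1 -= 4·R0  ⇒  (0, 11, 7, 11, 8)
     R2 -= 11·R0  ⇒  (0, 1, 12, 12, 0)
     R3 -= 12·R0  ⇒  (0, 4, 7, 5, 10)
[2] R1 /= 11  ⇒  (0, 1, 3, 1, 9)
     R0 -= 6·R1  ⇒  (1, 0, 3, 0, 9)
     R2 -= 1·R1  ⇒  (0, 0, 9, 11, 4)
     R3 -= 4·R1  ⇒  (0, 0, 8, 1, 0)
[3] R2 /= 9  ⇒  (0, 0, 1, 7, 12)
     R0 -= 3·R2  ⇒  (1, 0, 0, 5, 12)
     R1 -= 3·R2  ⇒  (0, 1, 0, 6, 12)
     R3 -= 8·R2  ⇒  (0, 0, 0, 10, 8)
[4] R3 /= 10  ⇒  (0, 0, 0, 1, 6)
     R0 -= 5·R3  ⇒  (1, 0, 0, 0, 8)
     R1 -= 6·R3  ⇒  (0, 1, 0, 0, 2)
     R2 -= 7·R3  ⇒  (0, 0, 1, 0, 9)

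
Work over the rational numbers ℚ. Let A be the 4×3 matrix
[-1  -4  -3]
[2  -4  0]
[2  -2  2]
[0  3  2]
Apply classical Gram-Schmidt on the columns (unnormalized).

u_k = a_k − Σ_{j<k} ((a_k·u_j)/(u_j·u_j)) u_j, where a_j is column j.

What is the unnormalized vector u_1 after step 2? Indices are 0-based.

Step 1: u_0 = a_0 = (-1, 2, 2, 0).
Step 2: u_1 = a_1 − (-8/9)·u_0 = (-44/9, -20/9, -2/9, 3).

u_1 = (-44/9, -20/9, -2/9, 3)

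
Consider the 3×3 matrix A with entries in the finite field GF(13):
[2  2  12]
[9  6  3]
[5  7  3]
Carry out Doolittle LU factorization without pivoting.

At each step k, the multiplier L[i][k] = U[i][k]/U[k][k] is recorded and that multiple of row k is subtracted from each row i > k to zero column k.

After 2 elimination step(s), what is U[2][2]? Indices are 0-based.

U[2][2] = 4

[col 0] pivot 2
  R1 -= 11*R0 → (0, 10, 1)  (L[1][0] := 11)
  R2 -= 9*R0 → (0, 2, 12)  (L[2][0] := 9)
[col 1] pivot 10
  R2 -= 8*R1 → (0, 0, 4)  (L[2][1] := 8)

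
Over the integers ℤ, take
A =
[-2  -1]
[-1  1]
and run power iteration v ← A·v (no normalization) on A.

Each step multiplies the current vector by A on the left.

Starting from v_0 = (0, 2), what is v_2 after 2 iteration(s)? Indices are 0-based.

v_0 = (0, 2).
v_1 = A·v_0 = (-2, 2).
v_2 = A·v_1 = (2, 4).

v_2 = (2, 4)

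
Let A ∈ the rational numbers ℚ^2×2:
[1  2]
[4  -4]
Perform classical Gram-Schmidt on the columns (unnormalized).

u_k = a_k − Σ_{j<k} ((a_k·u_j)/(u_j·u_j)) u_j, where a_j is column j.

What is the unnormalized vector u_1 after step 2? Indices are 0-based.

Step 1: u_0 = a_0 = (1, 4).
Step 2: u_1 = a_1 − (-14/17)·u_0 = (48/17, -12/17).

u_1 = (48/17, -12/17)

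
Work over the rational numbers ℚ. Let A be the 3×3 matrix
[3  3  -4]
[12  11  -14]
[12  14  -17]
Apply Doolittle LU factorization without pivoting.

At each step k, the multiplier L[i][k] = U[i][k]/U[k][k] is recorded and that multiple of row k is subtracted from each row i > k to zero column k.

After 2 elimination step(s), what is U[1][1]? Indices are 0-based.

U[1][1] = -1

[col 0] pivot 3
  R1 -= 4*R0 → (0, -1, 2)  (L[1][0] := 4)
  R2 -= 4*R0 → (0, 2, -1)  (L[2][0] := 4)
[col 1] pivot -1
  R2 -= -2*R1 → (0, 0, 3)  (L[2][1] := -2)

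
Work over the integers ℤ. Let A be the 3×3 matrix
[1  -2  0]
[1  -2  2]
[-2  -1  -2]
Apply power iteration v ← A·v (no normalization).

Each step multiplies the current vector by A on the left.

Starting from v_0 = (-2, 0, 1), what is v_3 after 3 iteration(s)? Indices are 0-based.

v_0 = (-2, 0, 1).
v_1 = A·v_0 = (-2, 0, 2).
v_2 = A·v_1 = (-2, 2, 0).
v_3 = A·v_2 = (-6, -6, 2).

v_3 = (-6, -6, 2)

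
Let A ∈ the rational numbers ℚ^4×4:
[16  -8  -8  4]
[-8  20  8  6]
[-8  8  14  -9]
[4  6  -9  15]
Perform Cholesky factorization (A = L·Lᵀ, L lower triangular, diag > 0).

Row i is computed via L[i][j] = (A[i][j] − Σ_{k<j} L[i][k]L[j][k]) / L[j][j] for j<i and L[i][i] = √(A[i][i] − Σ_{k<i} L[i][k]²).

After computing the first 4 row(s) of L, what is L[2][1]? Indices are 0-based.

Step 1: L[0][0] = √(16) = 4.
  L[1][0] = (-8) / L[0][0] = -2.
Step 2: L[1][1] = √(16) = 4.
  L[2][0] = (-8) / L[0][0] = -2.
  L[2][1] = (4) / L[1][1] = 1.
Step 3: L[2][2] = √(9) = 3.
  L[3][0] = (4) / L[0][0] = 1.
  L[3][1] = (8) / L[1][1] = 2.
  L[3][2] = (-9) / L[2][2] = -3.
Step 4: L[3][3] = √(1) = 1.

L[2][1] = 1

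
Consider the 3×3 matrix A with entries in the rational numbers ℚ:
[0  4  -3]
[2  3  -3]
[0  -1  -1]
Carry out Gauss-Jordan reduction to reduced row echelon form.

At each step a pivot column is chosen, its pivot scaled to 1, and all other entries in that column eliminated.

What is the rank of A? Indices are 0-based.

[1] R0 <-> R1
[1] R0 /= 2  ⇒  (1, 3/2, -3/2)
[2] R1 /= 4  ⇒  (0, 1, -3/4)
     R0 -= 3/2·R1  ⇒  (1, 0, -3/8)
     R2 -= -1·R1  ⇒  (0, 0, -7/4)
[3] R2 /= -7/4  ⇒  (0, 0, 1)
     R0 -= -3/8·R2  ⇒  (1, 0, 0)
     R1 -= -3/4·R2  ⇒  (0, 1, 0)

rank = 3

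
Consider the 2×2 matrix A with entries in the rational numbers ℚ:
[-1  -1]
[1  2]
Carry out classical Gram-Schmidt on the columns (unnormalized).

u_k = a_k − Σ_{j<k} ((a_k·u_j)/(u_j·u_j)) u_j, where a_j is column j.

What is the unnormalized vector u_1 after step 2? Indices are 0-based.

u_1 = (1/2, 1/2)

Step 1: u_0 = a_0 = (-1, 1).
Step 2: u_1 = a_1 − (3/2)·u_0 = (1/2, 1/2).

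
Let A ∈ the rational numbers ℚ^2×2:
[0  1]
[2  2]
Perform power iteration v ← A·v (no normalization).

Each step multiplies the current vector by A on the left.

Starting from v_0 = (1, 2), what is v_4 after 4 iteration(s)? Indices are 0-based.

v_4 = (44, 120)

v_0 = (1, 2).
v_1 = A·v_0 = (2, 6).
v_2 = A·v_1 = (6, 16).
v_3 = A·v_2 = (16, 44).
v_4 = A·v_3 = (44, 120).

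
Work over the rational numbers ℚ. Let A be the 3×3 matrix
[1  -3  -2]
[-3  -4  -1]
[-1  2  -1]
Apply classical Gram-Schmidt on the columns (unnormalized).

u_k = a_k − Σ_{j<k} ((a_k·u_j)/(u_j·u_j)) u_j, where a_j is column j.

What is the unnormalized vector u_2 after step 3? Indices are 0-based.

u_2 = (-32/27, 16/135, -208/135)

Step 1: u_0 = a_0 = (1, -3, -1).
Step 2: u_1 = a_1 − (7/11)·u_0 = (-40/11, -23/11, 29/11).
Step 3: u_2 = a_2 − (2/11)·u_0 − (37/135)·u_1 = (-32/27, 16/135, -208/135).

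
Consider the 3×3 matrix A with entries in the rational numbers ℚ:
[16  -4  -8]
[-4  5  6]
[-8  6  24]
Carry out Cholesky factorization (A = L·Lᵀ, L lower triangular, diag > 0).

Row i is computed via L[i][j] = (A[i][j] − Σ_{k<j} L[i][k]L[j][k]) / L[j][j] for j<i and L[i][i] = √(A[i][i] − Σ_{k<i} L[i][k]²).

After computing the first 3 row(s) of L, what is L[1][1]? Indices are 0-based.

L[1][1] = 2

Step 1: L[0][0] = √(16) = 4.
  L[1][0] = (-4) / L[0][0] = -1.
Step 2: L[1][1] = √(4) = 2.
  L[2][0] = (-8) / L[0][0] = -2.
  L[2][1] = (4) / L[1][1] = 2.
Step 3: L[2][2] = √(16) = 4.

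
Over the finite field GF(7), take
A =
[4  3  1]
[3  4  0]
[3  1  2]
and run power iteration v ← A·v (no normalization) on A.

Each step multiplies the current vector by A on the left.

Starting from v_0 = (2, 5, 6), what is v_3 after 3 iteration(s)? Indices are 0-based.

v_0 = (2, 5, 6).
v_1 = A·v_0 = (1, 5, 2).
v_2 = A·v_1 = (0, 2, 5).
v_3 = A·v_2 = (4, 1, 5).

v_3 = (4, 1, 5)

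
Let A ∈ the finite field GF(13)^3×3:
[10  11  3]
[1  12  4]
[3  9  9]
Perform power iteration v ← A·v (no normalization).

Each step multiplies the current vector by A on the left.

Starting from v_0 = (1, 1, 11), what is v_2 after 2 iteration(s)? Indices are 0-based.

v_0 = (1, 1, 11).
v_1 = A·v_0 = (2, 5, 7).
v_2 = A·v_1 = (5, 12, 10).

v_2 = (5, 12, 10)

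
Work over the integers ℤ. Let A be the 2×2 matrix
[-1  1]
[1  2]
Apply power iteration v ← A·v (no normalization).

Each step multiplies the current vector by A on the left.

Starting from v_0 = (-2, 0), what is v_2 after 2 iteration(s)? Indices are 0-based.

v_0 = (-2, 0).
v_1 = A·v_0 = (2, -2).
v_2 = A·v_1 = (-4, -2).

v_2 = (-4, -2)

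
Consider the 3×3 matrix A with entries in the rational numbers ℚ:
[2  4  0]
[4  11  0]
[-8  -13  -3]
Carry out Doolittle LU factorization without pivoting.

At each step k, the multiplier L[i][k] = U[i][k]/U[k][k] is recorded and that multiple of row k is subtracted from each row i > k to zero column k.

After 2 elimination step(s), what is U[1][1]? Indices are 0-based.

[col 0] pivot 2
  R1 -= 2*R0 → (0, 3, 0)  (L[1][0] := 2)
  R2 -= -4*R0 → (0, 3, -3)  (L[2][0] := -4)
[col 1] pivot 3
  R2 -= 1*R1 → (0, 0, -3)  (L[2][1] := 1)

U[1][1] = 3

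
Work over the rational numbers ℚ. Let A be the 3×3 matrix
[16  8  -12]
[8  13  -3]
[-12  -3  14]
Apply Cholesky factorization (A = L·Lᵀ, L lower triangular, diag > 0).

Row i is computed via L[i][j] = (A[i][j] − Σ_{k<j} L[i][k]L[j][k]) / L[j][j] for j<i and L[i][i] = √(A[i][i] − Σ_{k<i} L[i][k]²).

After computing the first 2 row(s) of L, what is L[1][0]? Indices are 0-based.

Step 1: L[0][0] = √(16) = 4.
  L[1][0] = (8) / L[0][0] = 2.
Step 2: L[1][1] = √(9) = 3.

L[1][0] = 2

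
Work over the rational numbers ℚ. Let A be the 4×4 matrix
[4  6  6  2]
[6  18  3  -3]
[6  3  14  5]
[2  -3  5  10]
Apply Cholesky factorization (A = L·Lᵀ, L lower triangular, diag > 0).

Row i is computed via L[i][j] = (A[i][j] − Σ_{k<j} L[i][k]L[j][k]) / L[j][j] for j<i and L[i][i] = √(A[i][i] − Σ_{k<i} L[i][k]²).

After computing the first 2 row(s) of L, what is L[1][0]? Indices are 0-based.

L[1][0] = 3

Step 1: L[0][0] = √(4) = 2.
  L[1][0] = (6) / L[0][0] = 3.
Step 2: L[1][1] = √(9) = 3.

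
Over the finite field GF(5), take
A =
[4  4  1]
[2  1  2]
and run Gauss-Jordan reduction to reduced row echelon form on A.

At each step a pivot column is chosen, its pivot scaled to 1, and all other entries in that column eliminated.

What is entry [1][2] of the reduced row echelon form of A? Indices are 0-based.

M[1][2] = 1

step 1: normalize row 0 (÷4) = (1, 1, 4)
  row 1: subtract 2×row0 = (0, 4, 4)
step 2: normalize row 1 (÷4) = (0, 1, 1)
  row 0: subtract 1×row1 = (1, 0, 3)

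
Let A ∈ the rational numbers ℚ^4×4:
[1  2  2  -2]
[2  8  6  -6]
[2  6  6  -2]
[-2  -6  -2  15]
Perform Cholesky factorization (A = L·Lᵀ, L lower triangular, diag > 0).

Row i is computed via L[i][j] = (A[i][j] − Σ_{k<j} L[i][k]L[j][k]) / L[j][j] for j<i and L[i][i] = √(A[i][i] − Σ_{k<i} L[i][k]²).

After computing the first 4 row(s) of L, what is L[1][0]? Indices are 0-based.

L[1][0] = 2

Step 1: L[0][0] = √(1) = 1.
  L[1][0] = (2) / L[0][0] = 2.
Step 2: L[1][1] = √(4) = 2.
  L[2][0] = (2) / L[0][0] = 2.
  L[2][1] = (2) / L[1][1] = 1.
Step 3: L[2][2] = √(1) = 1.
  L[3][0] = (-2) / L[0][0] = -2.
  L[3][1] = (-2) / L[1][1] = -1.
  L[3][2] = (3) / L[2][2] = 3.
Step 4: L[3][3] = √(1) = 1.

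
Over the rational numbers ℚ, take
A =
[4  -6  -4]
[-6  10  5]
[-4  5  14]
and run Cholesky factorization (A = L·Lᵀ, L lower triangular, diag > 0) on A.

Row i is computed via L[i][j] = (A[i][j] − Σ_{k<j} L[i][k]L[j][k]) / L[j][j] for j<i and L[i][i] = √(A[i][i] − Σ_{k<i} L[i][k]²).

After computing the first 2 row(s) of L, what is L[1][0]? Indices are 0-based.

L[1][0] = -3

Step 1: L[0][0] = √(4) = 2.
  L[1][0] = (-6) / L[0][0] = -3.
Step 2: L[1][1] = √(1) = 1.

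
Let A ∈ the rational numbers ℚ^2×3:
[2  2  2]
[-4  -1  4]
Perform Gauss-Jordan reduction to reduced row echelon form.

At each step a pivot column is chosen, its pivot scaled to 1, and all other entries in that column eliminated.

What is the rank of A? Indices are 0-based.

step 1: normalize row 0 (÷2) = (1, 1, 1)
  row 1: subtract -4×row0 = (0, 3, 8)
step 2: normalize row 1 (÷3) = (0, 1, 8/3)
  row 0: subtract 1×row1 = (1, 0, -5/3)

rank = 2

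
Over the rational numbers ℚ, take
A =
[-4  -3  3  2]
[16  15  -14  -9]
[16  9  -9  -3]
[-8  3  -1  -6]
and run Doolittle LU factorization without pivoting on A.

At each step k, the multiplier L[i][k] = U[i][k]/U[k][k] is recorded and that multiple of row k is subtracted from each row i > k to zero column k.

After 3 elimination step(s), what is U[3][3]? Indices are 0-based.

k=0: U[0][0]=-4
  eliminate (1,0): mult=-4, new row 1: (0, 3, -2, -1); set L[1][0]=-4
  eliminate (2,0): mult=-4, new row 2: (0, -3, 3, 5); set L[2][0]=-4
  eliminate (3,0): mult=2, new row 3: (0, 9, -7, -10); set L[3][0]=2
k=1: U[1][1]=3
  eliminate (2,1): mult=-1, new row 2: (0, 0, 1, 4); set L[2][1]=-1
  eliminate (3,1): mult=3, new row 3: (0, 0, -1, -7); set L[3][1]=3
k=2: U[2][2]=1
  eliminate (3,2): mult=-1, new row 3: (0, 0, 0, -3); set L[3][2]=-1

U[3][3] = -3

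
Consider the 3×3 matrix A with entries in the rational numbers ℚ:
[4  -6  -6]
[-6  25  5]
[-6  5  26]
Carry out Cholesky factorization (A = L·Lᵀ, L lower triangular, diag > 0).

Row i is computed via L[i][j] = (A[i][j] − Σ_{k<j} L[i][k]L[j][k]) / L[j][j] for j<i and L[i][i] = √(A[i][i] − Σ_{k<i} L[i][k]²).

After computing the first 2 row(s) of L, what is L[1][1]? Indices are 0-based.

L[1][1] = 4

Step 1: L[0][0] = √(4) = 2.
  L[1][0] = (-6) / L[0][0] = -3.
Step 2: L[1][1] = √(16) = 4.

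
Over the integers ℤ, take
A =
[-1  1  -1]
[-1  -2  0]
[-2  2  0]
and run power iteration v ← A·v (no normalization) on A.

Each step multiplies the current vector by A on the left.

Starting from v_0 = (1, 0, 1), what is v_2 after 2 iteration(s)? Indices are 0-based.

v_2 = (3, 4, 2)

v_0 = (1, 0, 1).
v_1 = A·v_0 = (-2, -1, -2).
v_2 = A·v_1 = (3, 4, 2).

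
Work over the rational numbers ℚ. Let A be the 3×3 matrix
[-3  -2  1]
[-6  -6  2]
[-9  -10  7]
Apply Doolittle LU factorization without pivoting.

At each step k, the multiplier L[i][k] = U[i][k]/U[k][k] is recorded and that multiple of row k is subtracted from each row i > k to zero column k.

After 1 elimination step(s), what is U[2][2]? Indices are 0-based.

U[2][2] = 4

k=0: U[0][0]=-3
  eliminate (1,0): mult=2, new row 1: (0, -2, 0); set L[1][0]=2
  eliminate (2,0): mult=3, new row 2: (0, -4, 4); set L[2][0]=3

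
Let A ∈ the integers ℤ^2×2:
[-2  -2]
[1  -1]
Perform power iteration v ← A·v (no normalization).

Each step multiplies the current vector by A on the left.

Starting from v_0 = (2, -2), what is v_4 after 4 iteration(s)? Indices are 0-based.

v_4 = (-40, 28)

v_0 = (2, -2).
v_1 = A·v_0 = (0, 4).
v_2 = A·v_1 = (-8, -4).
v_3 = A·v_2 = (24, -4).
v_4 = A·v_3 = (-40, 28).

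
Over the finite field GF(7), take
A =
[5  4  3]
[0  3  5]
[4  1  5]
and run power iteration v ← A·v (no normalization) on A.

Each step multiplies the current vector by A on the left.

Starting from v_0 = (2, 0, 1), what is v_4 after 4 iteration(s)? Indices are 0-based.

v_0 = (2, 0, 1).
v_1 = A·v_0 = (6, 5, 6).
v_2 = A·v_1 = (5, 3, 3).
v_3 = A·v_2 = (4, 3, 3).
v_4 = A·v_3 = (6, 3, 6).

v_4 = (6, 3, 6)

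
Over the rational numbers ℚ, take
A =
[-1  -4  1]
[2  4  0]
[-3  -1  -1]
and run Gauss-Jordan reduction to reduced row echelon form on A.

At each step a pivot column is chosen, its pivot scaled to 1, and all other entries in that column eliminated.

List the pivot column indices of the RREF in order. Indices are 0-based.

pivot columns: 0, 1, 2

pivot(0,0)=-1: scale R0 → (1, 4, -1)
  clear (1,0): R1 −= (2)R0 → (0, -4, 2)
  clear (2,0): R2 −= (-3)R0 → (0, 11, -4)
pivot(1,1)=-4: scale R1 → (0, 1, -1/2)
  clear (0,1): R0 −= (4)R1 → (1, 0, 1)
  clear (2,1): R2 −= (11)R1 → (0, 0, 3/2)
pivot(2,2)=3/2: scale R2 → (0, 0, 1)
  clear (0,2): R0 −= (1)R2 → (1, 0, 0)
  clear (1,2): R1 −= (-1/2)R2 → (0, 1, 0)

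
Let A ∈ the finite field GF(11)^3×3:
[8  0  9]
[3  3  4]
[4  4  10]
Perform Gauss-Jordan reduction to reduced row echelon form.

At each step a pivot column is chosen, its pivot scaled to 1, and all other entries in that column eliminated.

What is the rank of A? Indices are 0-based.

[1] R0 /= 8  ⇒  (1, 0, 8)
     R1 -= 3·R0  ⇒  (0, 3, 2)
     R2 -= 4·R0  ⇒  (0, 4, 0)
[2] R1 /= 3  ⇒  (0, 1, 8)
     R2 -= 4·R1  ⇒  (0, 0, 1)
[3] R2 /= 1  ⇒  (0, 0, 1)
     R0 -= 8·R2  ⇒  (1, 0, 0)
     R1 -= 8·R2  ⇒  (0, 1, 0)

rank = 3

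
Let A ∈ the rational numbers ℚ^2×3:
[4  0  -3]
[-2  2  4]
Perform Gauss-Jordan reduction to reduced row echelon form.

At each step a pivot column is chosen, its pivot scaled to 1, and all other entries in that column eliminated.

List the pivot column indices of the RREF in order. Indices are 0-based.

pivot columns: 0, 1

step 1: normalize row 0 (÷4) = (1, 0, -3/4)
  row 1: subtract -2×row0 = (0, 2, 5/2)
step 2: normalize row 1 (÷2) = (0, 1, 5/4)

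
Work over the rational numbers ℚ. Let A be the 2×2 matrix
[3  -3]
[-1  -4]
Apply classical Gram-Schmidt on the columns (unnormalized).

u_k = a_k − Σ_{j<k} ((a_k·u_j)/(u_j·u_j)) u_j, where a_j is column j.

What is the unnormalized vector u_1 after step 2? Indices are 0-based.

Step 1: u_0 = a_0 = (3, -1).
Step 2: u_1 = a_1 − (-1/2)·u_0 = (-3/2, -9/2).

u_1 = (-3/2, -9/2)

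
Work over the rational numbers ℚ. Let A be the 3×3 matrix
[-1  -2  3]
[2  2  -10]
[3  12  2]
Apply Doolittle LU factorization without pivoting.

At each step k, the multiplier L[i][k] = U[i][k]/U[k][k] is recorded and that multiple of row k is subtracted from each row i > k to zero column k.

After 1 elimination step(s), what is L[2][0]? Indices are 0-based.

k=0: U[0][0]=-1
  eliminate (1,0): mult=-2, new row 1: (0, -2, -4); set L[1][0]=-2
  eliminate (2,0): mult=-3, new row 2: (0, 6, 11); set L[2][0]=-3

L[2][0] = -3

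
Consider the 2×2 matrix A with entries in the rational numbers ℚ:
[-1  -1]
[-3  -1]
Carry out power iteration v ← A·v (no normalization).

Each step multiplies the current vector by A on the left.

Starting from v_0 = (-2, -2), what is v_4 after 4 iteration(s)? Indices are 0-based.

v_4 = (-88, -152)

v_0 = (-2, -2).
v_1 = A·v_0 = (4, 8).
v_2 = A·v_1 = (-12, -20).
v_3 = A·v_2 = (32, 56).
v_4 = A·v_3 = (-88, -152).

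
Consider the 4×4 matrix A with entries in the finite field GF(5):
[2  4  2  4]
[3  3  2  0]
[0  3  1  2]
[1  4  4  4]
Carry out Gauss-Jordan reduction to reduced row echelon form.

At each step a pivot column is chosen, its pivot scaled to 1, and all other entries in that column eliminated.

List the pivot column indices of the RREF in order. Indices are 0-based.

pivot columns: 0, 1, 2, 3

step 1: normalize row 0 (÷2) = (1, 2, 1, 2)
  row 1: subtract 3×row0 = (0, 2, 4, 4)
  row 3: subtract 1×row0 = (0, 2, 3, 2)
step 2: normalize row 1 (÷2) = (0, 1, 2, 2)
  row 0: subtract 2×row1 = (1, 0, 2, 3)
  row 2: subtract 3×row1 = (0, 0, 0, 1)
  row 3: subtract 2×row1 = (0, 0, 4, 3)
step 3: exchange rows 2,3
step 3: normalize row 2 (÷4) = (0, 0, 1, 2)
  row 0: subtract 2×row2 = (1, 0, 0, 4)
  row 1: subtract 2×row2 = (0, 1, 0, 3)
step 4: normalize row 3 (÷1) = (0, 0, 0, 1)
  row 0: subtract 4×row3 = (1, 0, 0, 0)
  row 1: subtract 3×row3 = (0, 1, 0, 0)
  row 2: subtract 2×row3 = (0, 0, 1, 0)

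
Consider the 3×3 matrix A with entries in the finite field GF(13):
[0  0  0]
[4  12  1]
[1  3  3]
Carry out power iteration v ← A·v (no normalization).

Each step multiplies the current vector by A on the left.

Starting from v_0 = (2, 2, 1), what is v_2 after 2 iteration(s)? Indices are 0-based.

v_0 = (2, 2, 1).
v_1 = A·v_0 = (0, 7, 11).
v_2 = A·v_1 = (0, 4, 2).

v_2 = (0, 4, 2)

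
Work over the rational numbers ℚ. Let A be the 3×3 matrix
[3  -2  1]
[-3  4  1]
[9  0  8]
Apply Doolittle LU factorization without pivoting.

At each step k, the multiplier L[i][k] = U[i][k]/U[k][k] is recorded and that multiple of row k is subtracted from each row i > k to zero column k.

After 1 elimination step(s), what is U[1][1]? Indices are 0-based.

U[1][1] = 2

[col 0] pivot 3
  R1 -= -1*R0 → (0, 2, 2)  (L[1][0] := -1)
  R2 -= 3*R0 → (0, 6, 5)  (L[2][0] := 3)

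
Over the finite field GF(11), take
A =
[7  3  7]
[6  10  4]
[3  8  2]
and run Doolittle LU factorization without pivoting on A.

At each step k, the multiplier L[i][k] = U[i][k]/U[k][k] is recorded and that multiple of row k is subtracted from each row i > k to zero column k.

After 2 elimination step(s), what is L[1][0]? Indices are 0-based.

[col 0] pivot 7
  R1 -= 4*R0 → (0, 9, 9)  (L[1][0] := 4)
  R2 -= 2*R0 → (0, 2, 10)  (L[2][0] := 2)
[col 1] pivot 9
  R2 -= 10*R1 → (0, 0, 8)  (L[2][1] := 10)

L[1][0] = 4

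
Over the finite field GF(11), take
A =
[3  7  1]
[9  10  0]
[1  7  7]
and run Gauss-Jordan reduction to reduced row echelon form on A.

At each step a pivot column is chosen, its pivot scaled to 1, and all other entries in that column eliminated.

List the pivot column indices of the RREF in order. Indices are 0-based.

pivot columns: 0, 1, 2

[1] R0 /= 3  ⇒  (1, 6, 4)
     R1 -= 9·R0  ⇒  (0, 0, 8)
     R2 -= 1·R0  ⇒  (0, 1, 3)
[2] R1 <-> R2
[2] R1 /= 1  ⇒  (0, 1, 3)
     R0 -= 6·R1  ⇒  (1, 0, 8)
[3] R2 /= 8  ⇒  (0, 0, 1)
     R0 -= 8·R2  ⇒  (1, 0, 0)
     R1 -= 3·R2  ⇒  (0, 1, 0)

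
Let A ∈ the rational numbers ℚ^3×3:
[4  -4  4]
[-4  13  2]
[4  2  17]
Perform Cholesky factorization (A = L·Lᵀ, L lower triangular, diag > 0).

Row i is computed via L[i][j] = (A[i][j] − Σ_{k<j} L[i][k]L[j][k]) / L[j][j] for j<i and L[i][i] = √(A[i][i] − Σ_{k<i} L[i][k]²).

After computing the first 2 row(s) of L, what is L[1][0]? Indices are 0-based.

L[1][0] = -2

Step 1: L[0][0] = √(4) = 2.
  L[1][0] = (-4) / L[0][0] = -2.
Step 2: L[1][1] = √(9) = 3.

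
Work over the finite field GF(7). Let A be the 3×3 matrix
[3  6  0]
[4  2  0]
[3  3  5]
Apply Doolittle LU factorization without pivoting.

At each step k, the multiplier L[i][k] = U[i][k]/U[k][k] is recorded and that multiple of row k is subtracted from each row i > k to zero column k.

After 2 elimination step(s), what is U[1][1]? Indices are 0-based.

U[1][1] = 1

k=0: U[0][0]=3
  eliminate (1,0): mult=6, new row 1: (0, 1, 0); set L[1][0]=6
  eliminate (2,0): mult=1, new row 2: (0, 4, 5); set L[2][0]=1
k=1: U[1][1]=1
  eliminate (2,1): mult=4, new row 2: (0, 0, 5); set L[2][1]=4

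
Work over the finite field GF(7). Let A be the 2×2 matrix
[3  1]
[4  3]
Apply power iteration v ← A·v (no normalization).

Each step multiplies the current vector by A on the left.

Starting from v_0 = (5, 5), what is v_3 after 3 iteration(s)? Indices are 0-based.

v_3 = (1, 4)

v_0 = (5, 5).
v_1 = A·v_0 = (6, 0).
v_2 = A·v_1 = (4, 3).
v_3 = A·v_2 = (1, 4).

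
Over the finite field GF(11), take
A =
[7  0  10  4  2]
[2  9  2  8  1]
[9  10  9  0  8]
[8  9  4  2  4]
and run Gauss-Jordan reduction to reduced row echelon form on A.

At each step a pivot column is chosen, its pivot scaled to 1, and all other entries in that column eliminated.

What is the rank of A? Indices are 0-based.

rank = 4

[1] R0 /= 7  ⇒  (1, 0, 3, 10, 5)
     R1 -= 2·R0  ⇒  (0, 9, 7, 10, 2)
     R2 -= 9·R0  ⇒  (0, 10, 4, 9, 7)
     R3 -= 8·R0  ⇒  (0, 9, 2, 10, 8)
[2] R1 /= 9  ⇒  (0, 1, 2, 6, 10)
     R2 -= 10·R1  ⇒  (0, 0, 6, 4, 6)
     R3 -= 9·R1  ⇒  (0, 0, 6, 0, 6)
[3] R2 /= 6  ⇒  (0, 0, 1, 8, 1)
     R0 -= 3·R2  ⇒  (1, 0, 0, 8, 2)
     R1 -= 2·R2  ⇒  (0, 1, 0, 1, 8)
     R3 -= 6·R2  ⇒  (0, 0, 0, 7, 0)
[4] R3 /= 7  ⇒  (0, 0, 0, 1, 0)
     R0 -= 8·R3  ⇒  (1, 0, 0, 0, 2)
     R1 -= 1·R3  ⇒  (0, 1, 0, 0, 8)
     R2 -= 8·R3  ⇒  (0, 0, 1, 0, 1)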